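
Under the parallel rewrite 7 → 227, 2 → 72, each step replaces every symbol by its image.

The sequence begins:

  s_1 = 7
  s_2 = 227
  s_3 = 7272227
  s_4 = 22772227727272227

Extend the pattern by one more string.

φ(22772227727272227) expands symbol-by-symbol to 72 72 227 227 72 72 72 227 227 72 227 72 227 72 72 72 227; joining the 17 pieces gives the next term.

72722272277272722272277222772227727272227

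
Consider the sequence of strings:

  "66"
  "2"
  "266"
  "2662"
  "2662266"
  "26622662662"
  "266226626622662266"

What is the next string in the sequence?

26622662662266226626622662662

This is a Fibonacci-style word recurrence s(k) = s(k−1)·s(k−2): e.g. 2·66 = 266.
Continuing: 266226626622662266 · 26622662662 gives term 8.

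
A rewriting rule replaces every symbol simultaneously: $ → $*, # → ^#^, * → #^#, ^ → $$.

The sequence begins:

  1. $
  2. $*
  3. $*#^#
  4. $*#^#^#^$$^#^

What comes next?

Rewriting the 13 symbols of $*#^#^#^$$^#^ one by one yields $* #^# ^#^ $$ ^#^ $$ ^#^ $$ $* $* $$ ^#^ $$; concatenated:

$*#^#^#^$$^#^$$^#^$$$*$*$$^#^$$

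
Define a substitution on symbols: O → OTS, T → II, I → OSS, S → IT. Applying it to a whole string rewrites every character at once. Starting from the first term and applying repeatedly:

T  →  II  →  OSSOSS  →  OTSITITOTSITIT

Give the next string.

OTSIIITOSSIIOSSIIOTSIIITOSSIIOSSII

φ(OTSITITOTSITIT) expands symbol-by-symbol to OTS II IT OSS II OSS II OTS II IT OSS II OSS II; joining the 14 pieces gives the next term.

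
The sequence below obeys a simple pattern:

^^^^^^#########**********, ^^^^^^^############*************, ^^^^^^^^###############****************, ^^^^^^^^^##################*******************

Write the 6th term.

^^^^^^^^^^^########################*************************

Each string has the form ^^{n+3} #^{3n} *^{3n+1}, where the shown terms are n = 3, 4, 5, 6.
Setting n = 8 gives 11, 24, 25 characters in each block.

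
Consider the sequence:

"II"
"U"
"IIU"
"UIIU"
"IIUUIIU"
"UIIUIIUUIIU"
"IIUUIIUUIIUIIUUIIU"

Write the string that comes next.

UIIUIIUUIIUIIUUIIUUIIUIIUUIIU

Each term (from the third on) is the two preceding terms concatenated in order: term 3 = II·U = IIU.
So term 8 is UIIUIIUUIIU·IIUUIIUUIIUIIUUIIU.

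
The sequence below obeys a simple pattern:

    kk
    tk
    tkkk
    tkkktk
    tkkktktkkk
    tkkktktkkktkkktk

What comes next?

Each term (from the third on) is the previous term followed by the one before it: term 3 = tk·kk = tkkk.
Continuing: tkkktktkkktkkktk · tkkktktkkk gives term 7.

tkkktktkkktkkktktkkktktkkk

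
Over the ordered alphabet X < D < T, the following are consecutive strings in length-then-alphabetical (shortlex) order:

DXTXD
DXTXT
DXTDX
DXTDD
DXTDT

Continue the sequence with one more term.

DXTTX

Find the rightmost character of DXTDT below T, bump it to the next letter, and reset everything to its right to X.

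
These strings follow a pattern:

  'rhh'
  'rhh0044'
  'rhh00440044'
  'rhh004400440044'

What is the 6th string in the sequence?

rhh00440044004400440044

The strings grow by a fixed suffix 0044 each time.
From rhh004400440044, 2 further steps: rhh004400440044 → rhh0044004400440044 → (answer).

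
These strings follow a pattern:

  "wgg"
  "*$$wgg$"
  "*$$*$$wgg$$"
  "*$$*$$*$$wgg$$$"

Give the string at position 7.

*$$*$$*$$*$$*$$*$$wgg$$$$$$

Each term wraps the previous one in *$$ on the left and $ on the right.
From *$$*$$*$$wgg$$$, 3 further steps: *$$*$$*$$wgg$$$ → *$$*$$*$$*$$wgg$$$$ → *$$*$$*$$*$$*$$wgg$$$$$ → (answer).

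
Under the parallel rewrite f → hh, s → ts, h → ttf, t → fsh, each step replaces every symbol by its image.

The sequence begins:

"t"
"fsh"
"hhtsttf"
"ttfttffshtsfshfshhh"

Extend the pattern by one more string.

Rewriting the 19 symbols of ttfttffshtsfshfshhh one by one yields fsh fsh hh fsh fsh hh hh ts ttf fsh ts hh ts ttf hh ts ttf ttf ttf; concatenated:

fshfshhhfshfshhhhhtsttffshtshhtsttfhhtsttfttfttf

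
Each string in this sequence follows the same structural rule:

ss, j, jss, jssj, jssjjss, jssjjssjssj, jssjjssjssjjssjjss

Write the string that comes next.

From term 3 onward, concatenate the last term with the second-to-last: j·ss = jss, jss·j = jssj, …
Continuing: jssjjssjssjjssjjss · jssjjssjssj gives term 8.

jssjjssjssjjssjjssjssjjssjssj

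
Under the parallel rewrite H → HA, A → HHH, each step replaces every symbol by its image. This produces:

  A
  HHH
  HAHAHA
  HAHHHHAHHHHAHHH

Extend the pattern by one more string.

HAHHHHAHAHAHAHHHHAHAHAHAHHHHAHAHA

φ(HAHHHHAHHHHAHHH) expands symbol-by-symbol to HA HHH HA HA HA HA HHH HA HA HA HA HHH HA HA HA; joining the 15 pieces gives the next term.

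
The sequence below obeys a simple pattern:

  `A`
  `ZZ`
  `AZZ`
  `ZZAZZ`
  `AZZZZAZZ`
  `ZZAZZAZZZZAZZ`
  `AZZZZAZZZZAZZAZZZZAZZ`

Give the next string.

ZZAZZAZZZZAZZAZZZZAZZZZAZZAZZZZAZZ

This is a Fibonacci-style word recurrence s(k) = s(k−2)·s(k−1): e.g. A·ZZ = AZZ.
Continuing: ZZAZZAZZZZAZZ · AZZZZAZZZZAZZAZZZZAZZ gives term 8.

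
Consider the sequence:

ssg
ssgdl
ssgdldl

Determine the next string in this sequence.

The strings grow by a fixed suffix dl each time.
Applying this once more to ssgdldl:

ssgdldldl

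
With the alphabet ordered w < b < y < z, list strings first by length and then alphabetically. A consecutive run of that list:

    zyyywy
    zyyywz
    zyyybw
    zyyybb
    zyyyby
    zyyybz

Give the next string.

The successor of zyyybz increments the rightmost position that isn't already z and resets every position after it to w.

zyyyyw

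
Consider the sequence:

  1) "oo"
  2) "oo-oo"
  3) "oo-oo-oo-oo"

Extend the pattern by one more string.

Each string is two copies of the previous one joined by '-'.
Doubling oo-oo-oo-oo with '-' between the halves:

oo-oo-oo-oo-oo-oo-oo-oo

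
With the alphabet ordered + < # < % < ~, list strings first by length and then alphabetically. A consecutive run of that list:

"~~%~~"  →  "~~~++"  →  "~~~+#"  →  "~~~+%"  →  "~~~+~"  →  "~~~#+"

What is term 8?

Advancing 2 positions from ~~~#+ through ~~~#+ → ~~~## reaches term 8.

~~~#%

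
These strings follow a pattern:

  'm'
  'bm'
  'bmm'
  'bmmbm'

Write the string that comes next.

bmmbmbmm

This is a Fibonacci-style word recurrence s(k) = s(k−1)·s(k−2): e.g. bm·m = bmm.
So term 5 is bmmbm·bmm.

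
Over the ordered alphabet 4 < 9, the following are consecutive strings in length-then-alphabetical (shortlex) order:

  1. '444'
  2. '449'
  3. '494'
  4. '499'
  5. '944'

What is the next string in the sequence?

949

The successor of 944 increments the rightmost position that isn't already 9 and resets every position after it to 4.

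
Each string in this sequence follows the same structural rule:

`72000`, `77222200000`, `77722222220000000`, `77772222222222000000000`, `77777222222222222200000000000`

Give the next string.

77777722222222222222220000000000000

Each string has the form 7^{n} 2^{3n-2} 0^{2n+1} (n = 1, 2, …).
At n = 6 the blocks have lengths 6, 16, 13.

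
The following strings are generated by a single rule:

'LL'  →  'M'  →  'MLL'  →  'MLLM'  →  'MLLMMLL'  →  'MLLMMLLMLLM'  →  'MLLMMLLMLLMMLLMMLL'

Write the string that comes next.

This is a Fibonacci-style word recurrence s(k) = s(k−1)·s(k−2): e.g. M·LL = MLL.
Continuing: MLLMMLLMLLMMLLMMLL · MLLMMLLMLLM gives term 8.

MLLMMLLMLLMMLLMMLLMLLMMLLMLLM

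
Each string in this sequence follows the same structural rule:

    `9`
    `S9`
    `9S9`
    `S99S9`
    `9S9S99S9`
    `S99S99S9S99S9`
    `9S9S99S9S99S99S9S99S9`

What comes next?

S99S99S9S99S99S9S99S9S99S99S9S99S9

This is a Fibonacci-style word recurrence s(k) = s(k−2)·s(k−1): e.g. 9·S9 = 9S9.
So term 8 is S99S99S9S99S9·9S9S99S9S99S99S9S99S9.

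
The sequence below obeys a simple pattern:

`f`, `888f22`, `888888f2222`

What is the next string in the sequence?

888888888f222222

Every step adds 888 to the front and 22 to the end of the previous string.
One more step from 888888f2222 gives the answer.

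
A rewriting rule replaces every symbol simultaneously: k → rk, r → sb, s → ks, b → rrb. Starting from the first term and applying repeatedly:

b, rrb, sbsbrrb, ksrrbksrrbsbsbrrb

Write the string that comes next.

Applying the rule to each of the 17 symbols of ksrrbksrrbsbsbrrb gives the pieces rk ks sb sb rrb rk ks sb sb rrb ks rrb ks rrb sb sb rrb, which concatenate to the answer.

rkkssbsbrrbrkkssbsbrrbksrrbksrrbsbsbrrb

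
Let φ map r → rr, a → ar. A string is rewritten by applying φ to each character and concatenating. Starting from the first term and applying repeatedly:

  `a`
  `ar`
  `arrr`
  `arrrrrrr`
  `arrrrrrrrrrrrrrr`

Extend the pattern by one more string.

Applying the rule to each of the 16 symbols of arrrrrrrrrrrrrrr gives the pieces ar rr rr rr rr rr rr rr rr rr rr rr rr rr rr rr, which concatenate to the answer.

arrrrrrrrrrrrrrrrrrrrrrrrrrrrrrr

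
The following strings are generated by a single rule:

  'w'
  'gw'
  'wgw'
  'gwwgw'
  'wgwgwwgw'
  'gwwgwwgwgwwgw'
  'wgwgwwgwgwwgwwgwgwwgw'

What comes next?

Each term (from the third on) is the two preceding terms concatenated in order: term 3 = w·gw = wgw.
Continuing: gwwgwwgwgwwgw · wgwgwwgwgwwgwwgwgwwgw gives term 8.

gwwgwwgwgwwgwwgwgwwgwgwwgwwgwgwwgw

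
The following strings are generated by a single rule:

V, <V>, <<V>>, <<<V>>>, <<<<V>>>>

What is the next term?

<<<<<V>>>>>

Each term wraps the previous one in < on the left and > on the right.
So the next term is <·<<<<V>>>>·>.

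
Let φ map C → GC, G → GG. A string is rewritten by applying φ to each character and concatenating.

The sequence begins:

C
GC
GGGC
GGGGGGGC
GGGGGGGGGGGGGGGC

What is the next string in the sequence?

GGGGGGGGGGGGGGGGGGGGGGGGGGGGGGGC

φ(GGGGGGGGGGGGGGGC) expands symbol-by-symbol to GG GG GG GG GG GG GG GG GG GG GG GG GG GG GG GC; joining the 16 pieces gives the next term.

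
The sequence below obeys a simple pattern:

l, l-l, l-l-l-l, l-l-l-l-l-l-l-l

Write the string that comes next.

l-l-l-l-l-l-l-l-l-l-l-l-l-l-l-l

Each string is two copies of the previous one joined by '-'.
One more doubling of l-l-l-l-l-l-l-l gives the answer.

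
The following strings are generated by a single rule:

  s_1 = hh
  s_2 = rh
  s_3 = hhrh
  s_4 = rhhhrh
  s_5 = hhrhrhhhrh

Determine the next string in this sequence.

rhhhrhhhrhrhhhrh

From term 3 onward, concatenate the second-to-last term with the last: hh·rh = hhrh, rh·hhrh = rhhhrh, …
So term 6 is rhhhrh·hhrhrhhhrh.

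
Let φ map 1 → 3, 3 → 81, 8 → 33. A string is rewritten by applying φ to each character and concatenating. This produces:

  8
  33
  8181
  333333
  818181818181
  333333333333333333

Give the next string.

φ(333333333333333333) expands symbol-by-symbol to 81 81 81 81 81 81 81 81 81 81 81 81 81 81 81 81 81 81; joining the 18 pieces gives the next term.

818181818181818181818181818181818181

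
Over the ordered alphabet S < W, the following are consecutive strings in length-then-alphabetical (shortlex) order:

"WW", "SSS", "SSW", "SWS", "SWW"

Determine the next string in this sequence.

WSS

Find the rightmost character of SWW below W, bump it to the next letter, and reset everything to its right to S.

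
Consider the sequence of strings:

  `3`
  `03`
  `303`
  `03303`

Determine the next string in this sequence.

30303303

Each term (from the third on) is the two preceding terms concatenated in order: term 3 = 3·03 = 303.
Continuing: 303 · 03303 gives term 5.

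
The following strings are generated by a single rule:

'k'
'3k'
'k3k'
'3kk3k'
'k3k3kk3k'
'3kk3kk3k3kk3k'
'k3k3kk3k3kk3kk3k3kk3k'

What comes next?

Each term (from the third on) is the two preceding terms concatenated in order: term 3 = k·3k = k3k.
So term 8 is 3kk3kk3k3kk3k·k3k3kk3k3kk3kk3k3kk3k.

3kk3kk3k3kk3kk3k3kk3k3kk3kk3k3kk3k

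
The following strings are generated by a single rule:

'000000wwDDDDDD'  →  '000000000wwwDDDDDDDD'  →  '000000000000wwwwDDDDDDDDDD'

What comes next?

000000000000000wwwwwDDDDDDDDDDDD

Each string has the form 0^{3n} w^{n} D^{2n+2}, where the shown terms are n = 2, 3, 4.
For the next term, n = 5, so the run lengths are 15, 5, 12.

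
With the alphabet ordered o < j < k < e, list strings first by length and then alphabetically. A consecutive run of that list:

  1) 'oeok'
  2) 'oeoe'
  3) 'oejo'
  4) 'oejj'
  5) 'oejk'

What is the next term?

oeje

Treat oejk as a base-4 numeral over the given alphabet and add one, carrying through any trailing e's.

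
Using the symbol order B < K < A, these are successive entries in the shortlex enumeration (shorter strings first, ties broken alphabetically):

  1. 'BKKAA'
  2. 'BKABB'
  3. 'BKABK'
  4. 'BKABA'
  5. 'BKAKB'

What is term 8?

Stepping forward 3 times from BKAKB: BKAKB → BKAKK → BKAKA, then the target.

BKAAB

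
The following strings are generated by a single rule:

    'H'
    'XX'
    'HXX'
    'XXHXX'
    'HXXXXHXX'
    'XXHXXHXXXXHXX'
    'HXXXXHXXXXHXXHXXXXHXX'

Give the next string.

XXHXXHXXXXHXXHXXXXHXXXXHXXHXXXXHXX

This is a Fibonacci-style word recurrence s(k) = s(k−2)·s(k−1): e.g. H·XX = HXX.
So term 8 is XXHXXHXXXXHXX·HXXXXHXXXXHXXHXXXXHXX.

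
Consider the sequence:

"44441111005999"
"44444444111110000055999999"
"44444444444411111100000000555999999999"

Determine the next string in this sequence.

44444444444444441111111000000000005555999999999999

The n-th term is 4n 4's then n+3 1's then 3n-1 0's then n 5's then 3n 9's (n = 1, 2, …).
At n = 4 the blocks have lengths 16, 7, 11, 4, 12.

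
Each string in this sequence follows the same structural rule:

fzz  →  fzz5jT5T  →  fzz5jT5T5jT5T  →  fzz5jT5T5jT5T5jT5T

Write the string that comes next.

Each term is the previous one with 5jT5T appended.
So the next term is fzz5jT5T5jT5T5jT5T·5jT5T.

fzz5jT5T5jT5T5jT5T5jT5T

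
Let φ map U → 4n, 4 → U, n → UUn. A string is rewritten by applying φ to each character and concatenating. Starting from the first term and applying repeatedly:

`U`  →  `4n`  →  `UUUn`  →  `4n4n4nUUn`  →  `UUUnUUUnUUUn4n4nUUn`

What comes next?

Applying the rule to each of the 19 symbols of UUUnUUUnUUUn4n4nUUn gives the pieces 4n 4n 4n UUn 4n 4n 4n UUn 4n 4n 4n UUn U UUn U UUn 4n 4n UUn, which concatenate to the answer.

4n4n4nUUn4n4n4nUUn4n4n4nUUnUUUnUUUn4n4nUUn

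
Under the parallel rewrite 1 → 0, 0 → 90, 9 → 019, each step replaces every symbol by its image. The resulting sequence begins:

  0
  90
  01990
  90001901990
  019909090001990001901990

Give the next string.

Replace each of the 24 characters of 019909090001990001901990 in place — 90 0 019 019 90 019 90 019 90 90 90 0 019 019 90 90 90 0 019 90 0 019 019 90 — and concatenate.

90001901990019900199090900019019909090001990001901990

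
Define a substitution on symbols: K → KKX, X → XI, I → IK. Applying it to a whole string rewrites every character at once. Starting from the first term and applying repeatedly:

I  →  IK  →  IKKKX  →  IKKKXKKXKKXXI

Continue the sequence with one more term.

Rewriting the 13 symbols of IKKKXKKXKKXXI one by one yields IK KKX KKX KKX XI KKX KKX XI KKX KKX XI XI IK; concatenated:

IKKKXKKXKKXXIKKXKKXXIKKXKKXXIXIIK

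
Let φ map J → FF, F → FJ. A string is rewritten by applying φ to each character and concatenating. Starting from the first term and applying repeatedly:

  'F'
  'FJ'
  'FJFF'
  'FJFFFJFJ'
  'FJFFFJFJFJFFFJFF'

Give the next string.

Replace each of the 16 characters of FJFFFJFJFJFFFJFF in place — FJ FF FJ FJ FJ FF FJ FF FJ FF FJ FJ FJ FF FJ FJ — and concatenate.

FJFFFJFJFJFFFJFFFJFFFJFJFJFFFJFJ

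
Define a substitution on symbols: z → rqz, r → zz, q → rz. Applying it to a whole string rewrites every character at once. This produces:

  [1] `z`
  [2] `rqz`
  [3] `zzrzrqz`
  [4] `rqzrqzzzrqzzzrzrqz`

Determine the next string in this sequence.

Applying the rule to each of the 18 symbols of rqzrqzzzrqzzzrzrqz gives the pieces zz rz rqz zz rz rqz rqz rqz zz rz rqz rqz rqz zz rqz zz rz rqz, which concatenate to the answer.

zzrzrqzzzrzrqzrqzrqzzzrzrqzrqzrqzzzrqzzzrzrqz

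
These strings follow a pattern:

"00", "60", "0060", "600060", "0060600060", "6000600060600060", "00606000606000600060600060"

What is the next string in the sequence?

From term 3 onward, concatenate the second-to-last term with the last: 00·60 = 0060, 60·0060 = 600060, …
The next term joins 6000600060600060 and 00606000606000600060600060.

600060006060006000606000606000600060600060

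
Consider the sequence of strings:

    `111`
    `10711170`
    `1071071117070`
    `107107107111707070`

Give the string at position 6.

1071071071071071117070707070

Every step adds 107 to the front and 70 to the end of the previous string.
From 107107107111707070, 2 further steps: 107107107111707070 → 10710710710711170707070 → (answer).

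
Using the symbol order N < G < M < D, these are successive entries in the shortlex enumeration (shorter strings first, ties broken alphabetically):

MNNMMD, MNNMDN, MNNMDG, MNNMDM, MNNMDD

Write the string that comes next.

Treat MNNMDD as a base-4 numeral over the given alphabet and add one, carrying through any trailing D's.

MNNDNN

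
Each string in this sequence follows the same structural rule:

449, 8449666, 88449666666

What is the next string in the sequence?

888449666666666

Every step adds 8 to the front and 666 to the end of the previous string.
So the next term is 8·88449666666·666.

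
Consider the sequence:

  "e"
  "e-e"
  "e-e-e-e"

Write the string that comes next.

s(k+1) = s(k)·-·s(k) — each term doubles the last with '-' between the halves.
Doubling e-e-e-e with '-' between the halves:

e-e-e-e-e-e-e-e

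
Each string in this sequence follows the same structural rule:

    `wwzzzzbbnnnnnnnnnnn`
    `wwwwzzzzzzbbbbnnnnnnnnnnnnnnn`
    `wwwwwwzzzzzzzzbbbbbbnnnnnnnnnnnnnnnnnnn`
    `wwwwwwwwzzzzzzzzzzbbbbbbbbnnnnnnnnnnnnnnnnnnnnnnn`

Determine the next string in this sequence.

Each string has the form w^{2n-2} z^{2n} b^{2n-2} n^{4n+3}, where the shown terms are n = 2, 3, 4, 5.
For the next term, n = 6, so the run lengths are 10, 12, 10, 27.

wwwwwwwwwwzzzzzzzzzzzzbbbbbbbbbbnnnnnnnnnnnnnnnnnnnnnnnnnnn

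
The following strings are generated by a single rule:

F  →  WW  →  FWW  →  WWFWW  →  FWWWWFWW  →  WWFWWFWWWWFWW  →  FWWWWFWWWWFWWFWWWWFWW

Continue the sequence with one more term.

From term 3 onward, concatenate the second-to-last term with the last: F·WW = FWW, WW·FWW = WWFWW, …
Continuing: WWFWWFWWWWFWW · FWWWWFWWWWFWWFWWWWFWW gives term 8.

WWFWWFWWWWFWWFWWWWFWWWWFWWFWWWWFWW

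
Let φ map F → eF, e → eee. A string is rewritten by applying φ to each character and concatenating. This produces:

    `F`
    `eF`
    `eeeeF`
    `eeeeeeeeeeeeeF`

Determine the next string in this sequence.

eeeeeeeeeeeeeeeeeeeeeeeeeeeeeeeeeeeeeeeeF

Applying the rule to each of the 14 symbols of eeeeeeeeeeeeeF gives the pieces eee eee eee eee eee eee eee eee eee eee eee eee eee eF, which concatenate to the answer.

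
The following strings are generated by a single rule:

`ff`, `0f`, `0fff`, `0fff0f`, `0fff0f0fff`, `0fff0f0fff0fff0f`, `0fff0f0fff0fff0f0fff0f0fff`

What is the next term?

0fff0f0fff0fff0f0fff0f0fff0fff0f0fff0fff0f

Each term (from the third on) is the previous term followed by the one before it: term 3 = 0f·ff = 0fff.
The next term joins 0fff0f0fff0fff0f0fff0f0fff and 0fff0f0fff0fff0f.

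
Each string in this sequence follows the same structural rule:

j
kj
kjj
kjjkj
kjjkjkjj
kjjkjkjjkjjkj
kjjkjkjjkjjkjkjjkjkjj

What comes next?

kjjkjkjjkjjkjkjjkjkjjkjjkjkjjkjjkj

This is a Fibonacci-style word recurrence s(k) = s(k−1)·s(k−2): e.g. kj·j = kjj.
So term 8 is kjjkjkjjkjjkjkjjkjkjj·kjjkjkjjkjjkj.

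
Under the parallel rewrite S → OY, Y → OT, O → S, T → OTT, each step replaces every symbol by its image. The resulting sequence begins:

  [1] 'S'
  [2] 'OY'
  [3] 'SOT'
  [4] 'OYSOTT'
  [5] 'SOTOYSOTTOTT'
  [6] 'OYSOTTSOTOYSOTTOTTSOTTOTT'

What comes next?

SOTOYSOTTOTTOYSOTTSOTOYSOTTOTTSOTTOTTOYSOTTOTTSOTTOTT

Applying the rule to each of the 25 symbols of OYSOTTSOTOYSOTTOTTSOTTOTT gives the pieces S OT OY S OTT OTT OY S OTT S OT OY S OTT OTT S OTT OTT OY S OTT OTT S OTT OTT, which concatenate to the answer.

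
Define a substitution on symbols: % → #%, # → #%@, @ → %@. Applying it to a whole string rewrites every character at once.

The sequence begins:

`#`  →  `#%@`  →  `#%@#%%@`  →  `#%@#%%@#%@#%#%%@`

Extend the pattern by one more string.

φ(#%@#%%@#%@#%#%%@) expands symbol-by-symbol to #%@ #% %@ #%@ #% #% %@ #%@ #% %@ #%@ #% #%@ #% #% %@; joining the 16 pieces gives the next term.

#%@#%%@#%@#%#%%@#%@#%%@#%@#%#%@#%#%%@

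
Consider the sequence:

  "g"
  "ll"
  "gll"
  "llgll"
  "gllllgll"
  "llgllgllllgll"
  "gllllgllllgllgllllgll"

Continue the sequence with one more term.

llgllgllllgllgllllgllllgllgllllgll

Each term (from the third on) is the two preceding terms concatenated in order: term 3 = g·ll = gll.
The next term joins llgllgllllgll and gllllgllllgllgllllgll.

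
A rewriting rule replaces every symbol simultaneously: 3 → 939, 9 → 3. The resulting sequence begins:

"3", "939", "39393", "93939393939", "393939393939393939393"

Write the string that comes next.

Rewriting the 21 symbols of 393939393939393939393 one by one yields 939 3 939 3 939 3 939 3 939 3 939 3 939 3 939 3 939 3 939 3 939; concatenated:

9393939393939393939393939393939393939393939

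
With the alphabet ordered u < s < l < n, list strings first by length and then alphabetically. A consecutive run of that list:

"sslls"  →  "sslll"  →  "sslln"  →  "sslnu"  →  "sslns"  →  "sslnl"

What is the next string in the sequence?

The successor of sslnl increments the rightmost position that isn't already n and resets every position after it to u.

sslnn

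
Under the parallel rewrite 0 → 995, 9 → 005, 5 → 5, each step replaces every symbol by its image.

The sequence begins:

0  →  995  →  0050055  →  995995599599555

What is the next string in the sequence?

Rewriting the 15 symbols of 995995599599555 one by one yields 005 005 5 005 005 5 5 005 005 5 005 005 5 5 5; concatenated:

0050055005005550050055005005555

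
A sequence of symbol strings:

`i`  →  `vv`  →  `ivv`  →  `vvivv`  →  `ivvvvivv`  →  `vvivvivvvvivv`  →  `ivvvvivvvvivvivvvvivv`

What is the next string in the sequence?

vvivvivvvvivvivvvvivvvvivvivvvvivv

Each term (from the third on) is the two preceding terms concatenated in order: term 3 = i·vv = ivv.
Continuing: vvivvivvvvivv · ivvvvivvvvivvivvvvivv gives term 8.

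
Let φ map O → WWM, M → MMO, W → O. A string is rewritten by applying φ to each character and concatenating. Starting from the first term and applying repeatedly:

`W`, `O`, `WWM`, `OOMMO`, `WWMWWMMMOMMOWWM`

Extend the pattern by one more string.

OOMMOOOMMOMMOMMOWWMMMOMMOWWMOOMMO

Applying the rule to each of the 15 symbols of WWMWWMMMOMMOWWM gives the pieces O O MMO O O MMO MMO MMO WWM MMO MMO WWM O O MMO, which concatenate to the answer.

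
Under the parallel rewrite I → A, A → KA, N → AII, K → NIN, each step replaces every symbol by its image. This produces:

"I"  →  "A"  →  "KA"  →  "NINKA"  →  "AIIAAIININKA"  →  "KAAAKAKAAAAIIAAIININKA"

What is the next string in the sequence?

NINKAKAKANINKANINKAKAKAKAAAKAKAAAAIIAAIININKA

Applying the rule to each of the 22 symbols of KAAAKAKAAAAIIAAIININKA gives the pieces NIN KA KA KA NIN KA NIN KA KA KA KA A A KA KA A A AII A AII NIN KA, which concatenate to the answer.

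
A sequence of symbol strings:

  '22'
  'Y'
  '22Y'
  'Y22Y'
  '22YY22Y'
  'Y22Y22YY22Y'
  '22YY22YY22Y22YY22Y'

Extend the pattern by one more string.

From term 3 onward, concatenate the second-to-last term with the last: 22·Y = 22Y, Y·22Y = Y22Y, …
Continuing: Y22Y22YY22Y · 22YY22YY22Y22YY22Y gives term 8.

Y22Y22YY22Y22YY22YY22Y22YY22Y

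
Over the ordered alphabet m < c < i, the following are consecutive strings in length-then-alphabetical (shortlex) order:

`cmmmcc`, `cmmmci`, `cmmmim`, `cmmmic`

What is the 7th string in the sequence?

Continuing the enumeration 3 steps past cmmmic: cmmmic → cmmmii → cmmcmm → (answer).

cmmcmc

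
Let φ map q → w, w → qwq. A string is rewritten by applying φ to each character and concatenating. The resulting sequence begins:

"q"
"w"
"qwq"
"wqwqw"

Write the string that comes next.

Expanding wqwqw: w→qwq, q→w, w→qwq, q→w, w→qwq. Concatenated: qwq w qwq w qwq.

qwqwqwqwqwq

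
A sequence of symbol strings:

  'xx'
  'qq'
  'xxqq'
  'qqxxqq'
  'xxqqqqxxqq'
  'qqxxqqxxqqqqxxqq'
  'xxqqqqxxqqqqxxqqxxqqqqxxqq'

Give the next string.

From term 3 onward, concatenate the second-to-last term with the last: xx·qq = xxqq, qq·xxqq = qqxxqq, …
The next term joins qqxxqqxxqqqqxxqq and xxqqqqxxqqqqxxqqxxqqqqxxqq.

qqxxqqxxqqqqxxqqxxqqqqxxqqqqxxqqxxqqqqxxqq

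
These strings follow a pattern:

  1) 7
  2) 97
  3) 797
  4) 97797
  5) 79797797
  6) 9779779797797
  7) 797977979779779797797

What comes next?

Each term (from the third on) is the two preceding terms concatenated in order: term 3 = 7·97 = 797.
So term 8 is 9779779797797·797977979779779797797.

9779779797797797977979779779797797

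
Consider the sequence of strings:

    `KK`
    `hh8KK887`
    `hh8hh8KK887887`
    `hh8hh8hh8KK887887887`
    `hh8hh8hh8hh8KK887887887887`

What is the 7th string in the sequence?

hh8hh8hh8hh8hh8hh8KK887887887887887887

s(k+1) = hh8·s(k)·887, so each term gains hh8 as a prefix and 887 as a suffix.
From hh8hh8hh8hh8KK887887887887, 2 further steps: hh8hh8hh8hh8KK887887887887 → hh8hh8hh8hh8hh8KK887887887887887 → (answer).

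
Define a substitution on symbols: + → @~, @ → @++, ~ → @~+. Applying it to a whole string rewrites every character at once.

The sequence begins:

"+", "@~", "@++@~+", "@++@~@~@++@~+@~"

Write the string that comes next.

Replace each of the 15 characters of @++@~@~@++@~+@~ in place — @++ @~ @~ @++ @~+ @++ @~+ @++ @~ @~ @++ @~+ @~ @++ @~+ — and concatenate.

@++@~@~@++@~+@++@~+@++@~@~@++@~+@~@++@~+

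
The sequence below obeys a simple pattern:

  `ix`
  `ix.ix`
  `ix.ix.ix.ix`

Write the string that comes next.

ix.ix.ix.ix.ix.ix.ix.ix

Each string is two copies of the previous one joined by '.'.
One more doubling of ix.ix.ix.ix gives the answer.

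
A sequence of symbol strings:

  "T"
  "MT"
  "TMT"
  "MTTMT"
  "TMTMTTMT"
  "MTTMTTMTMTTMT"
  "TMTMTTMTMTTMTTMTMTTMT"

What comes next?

This is a Fibonacci-style word recurrence s(k) = s(k−2)·s(k−1): e.g. T·MT = TMT.
The next term joins MTTMTTMTMTTMT and TMTMTTMTMTTMTTMTMTTMT.

MTTMTTMTMTTMTTMTMTTMTMTTMTTMTMTTMT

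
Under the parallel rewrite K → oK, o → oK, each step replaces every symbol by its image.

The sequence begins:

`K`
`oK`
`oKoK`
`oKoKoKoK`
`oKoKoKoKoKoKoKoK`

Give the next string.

oKoKoKoKoKoKoKoKoKoKoKoKoKoKoKoK

Replace each of the 16 characters of oKoKoKoKoKoKoKoK in place — oK oK oK oK oK oK oK oK oK oK oK oK oK oK oK oK — and concatenate.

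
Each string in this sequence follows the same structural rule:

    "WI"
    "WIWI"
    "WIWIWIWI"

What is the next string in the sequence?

Every step duplicates the string.
Doubling WIWIWIWI:

WIWIWIWIWIWIWIWI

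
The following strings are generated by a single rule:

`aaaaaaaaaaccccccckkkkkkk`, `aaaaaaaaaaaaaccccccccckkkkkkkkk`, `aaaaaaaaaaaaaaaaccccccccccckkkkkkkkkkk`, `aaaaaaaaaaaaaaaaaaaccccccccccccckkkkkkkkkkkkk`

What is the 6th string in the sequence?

aaaaaaaaaaaaaaaaaaaaaaaaaccccccccccccccccckkkkkkkkkkkkkkkkk

Reading off run lengths: a runs 10, 13, 16, 19; c runs 7, 9, 11, 13; k runs 7, 9, 11, 13 — each is linear in n, where the shown terms are n = 3, 4, 5, 6.
At n = 8 the blocks have lengths 25, 17, 17.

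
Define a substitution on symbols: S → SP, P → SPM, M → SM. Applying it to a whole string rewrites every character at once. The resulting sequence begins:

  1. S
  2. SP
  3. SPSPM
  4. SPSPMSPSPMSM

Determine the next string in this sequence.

Expanding SPSPMSPSPMSM: S→SP, P→SPM, S→SP, P→SPM, M→SM, S→SP, P→SPM, S→SP, P→SPM, M→SM, S→SP, M→SM. Concatenated: SP SPM SP SPM SM SP SPM SP SPM SM SP SM.

SPSPMSPSPMSMSPSPMSPSPMSMSPSM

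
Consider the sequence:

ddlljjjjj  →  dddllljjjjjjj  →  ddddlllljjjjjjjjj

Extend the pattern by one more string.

dddddllllljjjjjjjjjjj

Reading off run lengths: d runs 2, 3, 4; l runs 2, 3, 4; j runs 5, 7, 9 — each is linear in n, where the shown terms are n = 2, 3, 4.
At n = 5 the blocks have lengths 5, 5, 11.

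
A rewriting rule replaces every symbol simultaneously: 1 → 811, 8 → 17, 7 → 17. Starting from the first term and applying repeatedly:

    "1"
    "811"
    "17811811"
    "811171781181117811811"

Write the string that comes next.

φ(811171781181117811811) expands symbol-by-symbol to 17 811 811 811 17 811 17 17 811 811 17 811 811 811 17 17 811 811 17 811 811; joining the 21 pieces gives the next term.

1781181181117811171781181117811811811171781181117811811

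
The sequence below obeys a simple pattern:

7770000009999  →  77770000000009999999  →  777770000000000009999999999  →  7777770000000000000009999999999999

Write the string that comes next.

Each string has the form 7^{n+1} 0^{3n} 9^{3n-2}, where the shown terms are n = 2, 3, 4, 5.
Setting n = 6 gives 7, 18, 16 characters in each block.

77777770000000000000000009999999999999999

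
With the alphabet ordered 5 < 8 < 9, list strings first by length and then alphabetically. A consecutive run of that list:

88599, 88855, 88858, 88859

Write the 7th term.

88889

Continuing the enumeration 3 steps past 88859: 88859 → 88885 → 88888 → (answer).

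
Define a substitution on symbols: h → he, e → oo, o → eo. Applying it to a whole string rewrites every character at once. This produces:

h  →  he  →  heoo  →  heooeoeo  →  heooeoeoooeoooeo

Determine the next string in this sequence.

heooeoeoooeoooeoeoeoooeoeoeoooeo

Replace each of the 16 characters of heooeoeoooeoooeo in place — he oo eo eo oo eo oo eo eo eo oo eo eo eo oo eo — and concatenate.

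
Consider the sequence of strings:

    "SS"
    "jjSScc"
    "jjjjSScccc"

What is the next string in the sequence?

jjjjjjSScccccc

Each term wraps the previous one in jj on the left and cc on the right.
So the next term is jj·jjjjSScccc·cc.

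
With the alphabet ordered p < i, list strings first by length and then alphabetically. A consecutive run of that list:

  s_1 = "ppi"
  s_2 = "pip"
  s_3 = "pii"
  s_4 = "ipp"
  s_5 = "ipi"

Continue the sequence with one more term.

Find the rightmost character of ipi below i, bump it to the next letter, and reset everything to its right to p.

iip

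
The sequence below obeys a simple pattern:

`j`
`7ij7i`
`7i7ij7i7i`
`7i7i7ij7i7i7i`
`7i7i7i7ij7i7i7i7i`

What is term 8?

7i7i7i7i7i7i7ij7i7i7i7i7i7i7i

Each term wraps the previous one in 7i on the left and 7i on the right.
From 7i7i7i7ij7i7i7i7i, 3 further steps: 7i7i7i7ij7i7i7i7i → 7i7i7i7i7ij7i7i7i7i7i → 7i7i7i7i7i7ij7i7i7i7i7i7i → (answer).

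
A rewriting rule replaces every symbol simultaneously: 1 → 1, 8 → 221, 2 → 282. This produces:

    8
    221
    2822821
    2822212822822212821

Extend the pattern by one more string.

282221282282282128222128228222128228228212822212821

Replace each of the 19 characters of 2822212822822212821 in place — 282 221 282 282 282 1 282 221 282 282 221 282 282 282 1 282 221 282 1 — and concatenate.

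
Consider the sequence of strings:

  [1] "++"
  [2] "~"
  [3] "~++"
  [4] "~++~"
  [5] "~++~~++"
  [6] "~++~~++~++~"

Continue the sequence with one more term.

~++~~++~++~~++~~++

From term 3 onward, concatenate the last term with the second-to-last: ~·++ = ~++, ~++·~ = ~++~, …
The next term joins ~++~~++~++~ and ~++~~++.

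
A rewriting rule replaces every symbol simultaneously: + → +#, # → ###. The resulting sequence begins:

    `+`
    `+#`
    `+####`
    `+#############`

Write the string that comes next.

+########################################

Applying the rule to each of the 14 symbols of +############# gives the pieces +# ### ### ### ### ### ### ### ### ### ### ### ### ###, which concatenate to the answer.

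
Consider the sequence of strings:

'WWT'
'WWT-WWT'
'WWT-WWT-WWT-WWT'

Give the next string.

Each string is two copies of the previous one joined by '-'.
Doubling WWT-WWT-WWT-WWT with '-' between the halves:

WWT-WWT-WWT-WWT-WWT-WWT-WWT-WWT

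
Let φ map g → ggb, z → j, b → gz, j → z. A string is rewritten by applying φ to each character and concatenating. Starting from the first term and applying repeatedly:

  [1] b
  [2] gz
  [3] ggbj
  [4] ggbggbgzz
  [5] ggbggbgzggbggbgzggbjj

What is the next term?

Rewriting the 21 symbols of ggbggbgzggbggbgzggbjj one by one yields ggb ggb gz ggb ggb gz ggb j ggb ggb gz ggb ggb gz ggb j ggb ggb gz z z; concatenated:

ggbggbgzggbggbgzggbjggbggbgzggbggbgzggbjggbggbgzzz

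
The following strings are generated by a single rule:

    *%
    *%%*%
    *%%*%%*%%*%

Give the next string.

s(k+1) = s(k)·%·s(k) — each term doubles the last with '%' between the halves.
One more doubling of *%%*%%*%%*% gives the answer.

*%%*%%*%%*%%*%%*%%*%%*%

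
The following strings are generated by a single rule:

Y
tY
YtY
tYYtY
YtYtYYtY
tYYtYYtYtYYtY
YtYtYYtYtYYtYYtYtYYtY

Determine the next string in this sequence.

This is a Fibonacci-style word recurrence s(k) = s(k−2)·s(k−1): e.g. Y·tY = YtY.
So term 8 is tYYtYYtYtYYtY·YtYtYYtYtYYtYYtYtYYtY.

tYYtYYtYtYYtYYtYtYYtYtYYtYYtYtYYtY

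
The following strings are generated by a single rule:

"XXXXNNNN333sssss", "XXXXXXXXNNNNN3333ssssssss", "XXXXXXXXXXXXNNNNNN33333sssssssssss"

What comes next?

XXXXXXXXXXXXXXXXNNNNNNN333333ssssssssssssss

Each string has the form X^{4n} N^{n+3} 3^{n+2} s^{3n+2} (n = 1, 2, …).
For the next term, n = 4, so the run lengths are 16, 7, 6, 14.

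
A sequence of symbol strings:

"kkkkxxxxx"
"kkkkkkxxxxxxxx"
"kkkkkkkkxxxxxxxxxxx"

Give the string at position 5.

Reading off run lengths: k runs 4, 6, 8; x runs 5, 8, 11 — each is linear in n, where the shown terms are n = 2, 3, 4.
At n = 6 the blocks have lengths 12, 17.

kkkkkkkkkkkkxxxxxxxxxxxxxxxxx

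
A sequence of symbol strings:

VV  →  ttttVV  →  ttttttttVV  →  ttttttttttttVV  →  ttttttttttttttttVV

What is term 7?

ttttttttttttttttttttttttVV

Each term is the previous one with tttt prepended.
From ttttttttttttttttVV, 2 further steps: ttttttttttttttttVV → ttttttttttttttttttttVV → (answer).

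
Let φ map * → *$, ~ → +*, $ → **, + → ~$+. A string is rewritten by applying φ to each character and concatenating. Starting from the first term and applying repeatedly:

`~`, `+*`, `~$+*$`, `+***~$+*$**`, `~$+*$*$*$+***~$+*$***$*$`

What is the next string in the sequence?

Rewriting the 24 symbols of ~$+*$*$*$+***~$+*$***$*$ one by one yields +* ** ~$+ *$ ** *$ ** *$ ** ~$+ *$ *$ *$ +* ** ~$+ *$ ** *$ *$ *$ ** *$ **; concatenated:

+***~$+*$***$***$**~$+*$*$*$+***~$+*$***$*$*$***$**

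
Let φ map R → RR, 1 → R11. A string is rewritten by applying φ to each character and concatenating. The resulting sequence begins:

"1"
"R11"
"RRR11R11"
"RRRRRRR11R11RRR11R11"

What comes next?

Rewriting the 20 symbols of RRRRRRR11R11RRR11R11 one by one yields RR RR RR RR RR RR RR R11 R11 RR R11 R11 RR RR RR R11 R11 RR R11 R11; concatenated:

RRRRRRRRRRRRRRR11R11RRR11R11RRRRRRR11R11RRR11R11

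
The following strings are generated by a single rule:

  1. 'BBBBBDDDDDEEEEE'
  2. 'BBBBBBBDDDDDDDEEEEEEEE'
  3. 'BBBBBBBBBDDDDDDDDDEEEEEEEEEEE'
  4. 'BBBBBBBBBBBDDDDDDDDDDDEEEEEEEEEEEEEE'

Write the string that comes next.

Each string has the form B^{2n+3} D^{2n+3} E^{3n+2} (n = 1, 2, …).
Setting n = 5 gives 13, 13, 17 characters in each block.

BBBBBBBBBBBBBDDDDDDDDDDDDDEEEEEEEEEEEEEEEEE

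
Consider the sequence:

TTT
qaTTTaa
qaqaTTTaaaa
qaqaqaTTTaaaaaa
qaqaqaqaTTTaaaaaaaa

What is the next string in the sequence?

qaqaqaqaqaTTTaaaaaaaaaa

Every step adds qa to the front and aa to the end of the previous string.
So the next term is qa·qaqaqaqaTTTaaaaaaaa·aa.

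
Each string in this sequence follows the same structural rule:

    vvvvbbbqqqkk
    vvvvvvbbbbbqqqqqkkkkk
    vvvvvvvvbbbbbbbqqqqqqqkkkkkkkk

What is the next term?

vvvvvvvvvvbbbbbbbbbqqqqqqqqqkkkkkkkkkkk

The n-th term is 2n+2 v's then 2n+1 b's then 2n+1 q's then 3n-1 k's (n = 1, 2, …).
At n = 4 the blocks have lengths 10, 9, 9, 11.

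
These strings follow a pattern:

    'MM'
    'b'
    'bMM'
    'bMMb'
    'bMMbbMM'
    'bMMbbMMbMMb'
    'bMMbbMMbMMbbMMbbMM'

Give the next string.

This is a Fibonacci-style word recurrence s(k) = s(k−1)·s(k−2): e.g. b·MM = bMM.
So term 8 is bMMbbMMbMMbbMMbbMM·bMMbbMMbMMb.

bMMbbMMbMMbbMMbbMMbMMbbMMbMMb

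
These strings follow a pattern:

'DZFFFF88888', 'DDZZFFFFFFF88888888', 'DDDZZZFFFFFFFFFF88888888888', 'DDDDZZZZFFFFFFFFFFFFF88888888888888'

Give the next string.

DDDDDZZZZZFFFFFFFFFFFFFFFF88888888888888888

Each string has the form D^{n} Z^{n} F^{3n+1} 8^{3n+2} (n = 1, 2, …).
For the next term, n = 5, so the run lengths are 5, 5, 16, 17.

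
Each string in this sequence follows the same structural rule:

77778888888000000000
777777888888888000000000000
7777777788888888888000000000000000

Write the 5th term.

777777777777888888888888888000000000000000000000

Each string has the form 7^{2n-2} 8^{2n+1} 0^{3n}, where the shown terms are n = 3, 4, 5.
At n = 7 the blocks have lengths 12, 15, 21.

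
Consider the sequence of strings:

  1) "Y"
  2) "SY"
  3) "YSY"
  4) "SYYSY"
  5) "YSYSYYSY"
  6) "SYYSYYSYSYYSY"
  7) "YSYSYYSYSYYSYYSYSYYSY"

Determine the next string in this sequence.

SYYSYYSYSYYSYYSYSYYSYSYYSYYSYSYYSY

This is a Fibonacci-style word recurrence s(k) = s(k−2)·s(k−1): e.g. Y·SY = YSY.
So term 8 is SYYSYYSYSYYSY·YSYSYYSYSYYSYYSYSYYSY.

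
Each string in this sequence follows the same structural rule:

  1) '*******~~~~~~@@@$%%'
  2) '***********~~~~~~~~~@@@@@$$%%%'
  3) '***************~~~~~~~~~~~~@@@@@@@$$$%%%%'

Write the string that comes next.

*******************~~~~~~~~~~~~~~~@@@@@@@@@$$$$%%%%%

Each string has the form *^{4n+3} ~^{3n+3} @^{2n+1} $^{n} %^{n+1} (n = 1, 2, …).
For the next term, n = 4, so the run lengths are 19, 15, 9, 4, 5.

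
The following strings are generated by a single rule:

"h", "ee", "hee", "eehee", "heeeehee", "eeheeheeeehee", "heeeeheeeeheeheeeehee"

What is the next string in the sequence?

From term 3 onward, concatenate the second-to-last term with the last: h·ee = hee, ee·hee = eehee, …
The next term joins eeheeheeeehee and heeeeheeeeheeheeeehee.

eeheeheeeeheeheeeeheeeeheeheeeehee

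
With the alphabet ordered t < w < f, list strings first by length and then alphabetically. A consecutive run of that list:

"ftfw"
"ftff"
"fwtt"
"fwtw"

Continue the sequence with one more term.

Treat fwtw as a base-3 numeral over the given alphabet and add one, carrying through any trailing f's.

fwtf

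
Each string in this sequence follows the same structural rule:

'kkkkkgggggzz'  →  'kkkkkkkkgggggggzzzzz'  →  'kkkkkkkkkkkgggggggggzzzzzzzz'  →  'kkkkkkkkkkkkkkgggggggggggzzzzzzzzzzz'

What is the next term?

kkkkkkkkkkkkkkkkkgggggggggggggzzzzzzzzzzzzzz

Reading off run lengths: k runs 5, 8, 11, 14; g runs 5, 7, 9, 11; z runs 2, 5, 8, 11 — each is linear in n (n = 1, 2, …).
At n = 5 the blocks have lengths 17, 13, 14.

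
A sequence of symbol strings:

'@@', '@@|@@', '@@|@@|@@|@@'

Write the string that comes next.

Every step duplicates the string with '|' between the halves.
Doubling @@|@@|@@|@@ with '|' between the halves:

@@|@@|@@|@@|@@|@@|@@|@@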